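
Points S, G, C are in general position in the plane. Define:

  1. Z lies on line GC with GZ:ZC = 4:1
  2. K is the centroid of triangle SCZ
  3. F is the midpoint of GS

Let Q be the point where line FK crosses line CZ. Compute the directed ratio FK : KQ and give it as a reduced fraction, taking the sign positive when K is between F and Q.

FK:KQ = 1/2

Set S = (0, 0), G = (1, 0), C = (0, 1); any affine frame gives the same invariant.
1. Z lies on line GC with GZ:ZC = 4:1 ⇒ Z = (1/5, 4/5)
2. K is the centroid of triangle SCZ ⇒ K = (1/15, 3/5)
3. F is the midpoint of GS ⇒ F = (1/2, 0)
line FK meets CZ at Q = (-4/5, 9/5)
K = F + t·(Q−F) with t = 1/3, so FK:KQ = 1/3:2/3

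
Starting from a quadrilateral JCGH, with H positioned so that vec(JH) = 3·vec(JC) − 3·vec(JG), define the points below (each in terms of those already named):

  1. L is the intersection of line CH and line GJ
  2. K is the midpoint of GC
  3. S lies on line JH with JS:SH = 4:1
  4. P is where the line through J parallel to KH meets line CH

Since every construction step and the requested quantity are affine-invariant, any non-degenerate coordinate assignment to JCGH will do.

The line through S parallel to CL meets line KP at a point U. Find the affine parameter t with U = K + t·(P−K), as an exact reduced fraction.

Assign J = (0, 0), C = (1, 0), G = (0, 1), H = (3, -3) — the answer is frame-independent, so this choice is without loss of generality.
1. L is the intersection of line CH and line GJ ⇒ L = (0, 3/2)
2. K is the midpoint of GC ⇒ K = (1/2, 1/2)
3. S lies on line JH with JS:SH = 4:1 ⇒ S = (12/5, -12/5)
4. P is where the line through J parallel to KH meets line CH ⇒ P = (15, -21)
through S parallel to CL: direction (-1, 3/2); meets KP at U = (-12/5, 24/5)
U = K + t·(P−K) with t = -1/5

t = -1/5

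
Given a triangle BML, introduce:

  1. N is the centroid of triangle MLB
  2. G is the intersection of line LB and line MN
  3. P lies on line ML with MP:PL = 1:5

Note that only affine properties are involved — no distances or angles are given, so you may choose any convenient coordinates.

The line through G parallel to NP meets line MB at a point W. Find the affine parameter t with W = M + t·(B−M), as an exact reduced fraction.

t = -1/2

Assign B = (0, 0), M = (1, 0), L = (0, 1) — the answer is frame-independent, so this choice is without loss of generality.
1. N is the centroid of triangle MLB ⇒ N = (1/3, 1/3)
2. G is the intersection of line LB and line MN ⇒ G = (0, 1/2)
3. P lies on line ML with MP:PL = 1:5 ⇒ P = (5/6, 1/6)
through G parallel to NP: direction (1/2, -1/6); meets MB at W = (3/2, 0)
W = M + t·(B−M) with t = -1/2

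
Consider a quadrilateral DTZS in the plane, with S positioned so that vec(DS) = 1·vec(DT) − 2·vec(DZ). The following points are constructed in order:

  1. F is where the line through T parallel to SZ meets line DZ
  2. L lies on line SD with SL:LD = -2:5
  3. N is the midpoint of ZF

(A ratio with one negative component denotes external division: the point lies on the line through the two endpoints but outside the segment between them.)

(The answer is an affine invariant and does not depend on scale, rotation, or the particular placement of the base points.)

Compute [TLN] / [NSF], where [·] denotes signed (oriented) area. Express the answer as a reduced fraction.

Assign D = (0, 0), T = (1, 0), Z = (0, 1), S = (1, -2) — the answer is frame-independent, so this choice is without loss of generality.
1. F is where the line through T parallel to SZ meets line DZ ⇒ F = (0, 3)
2. L lies on line SD with SL:LD = -2:5 ⇒ L = (5/3, -10/3)
3. N is the midpoint of ZF ⇒ N = (0, 2)
2·[TLN] = -2, 2·[NSF] = 1
[TLN]:[NSF] = -2:1 = -2

[TLN]:[NSF] = -2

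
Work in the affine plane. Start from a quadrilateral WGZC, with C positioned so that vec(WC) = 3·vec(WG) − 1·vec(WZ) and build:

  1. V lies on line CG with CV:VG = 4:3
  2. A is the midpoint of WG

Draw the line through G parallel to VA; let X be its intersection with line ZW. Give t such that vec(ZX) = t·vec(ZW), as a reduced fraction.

t = 13/19

Set W = (0, 0), G = (1, 0), Z = (0, 1), C = (3, -1); any affine frame gives the same invariant.
1. V lies on line CG with CV:VG = 4:3 ⇒ V = (13/7, -3/7)
2. A is the midpoint of WG ⇒ A = (1/2, 0)
through G parallel to VA: direction (-19/14, 3/7); meets ZW at X = (0, 6/19)
X = Z + t·(W−Z) with t = 13/19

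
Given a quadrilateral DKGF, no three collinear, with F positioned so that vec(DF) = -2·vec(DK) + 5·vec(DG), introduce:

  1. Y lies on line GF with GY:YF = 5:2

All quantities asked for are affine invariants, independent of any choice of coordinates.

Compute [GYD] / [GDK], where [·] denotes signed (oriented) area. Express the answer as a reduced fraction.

Choose coordinates D = (0, 0), K = (1, 0), G = (0, 1), F = (-2, 5).
1. Y lies on line GF with GY:YF = 5:2 ⇒ Y = (-10/7, 27/7)
2·[GYD] = 10/7, 2·[GDK] = 1
[GYD]:[GDK] = 10/7:1 = 10/7

[GYD]:[GDK] = 10/7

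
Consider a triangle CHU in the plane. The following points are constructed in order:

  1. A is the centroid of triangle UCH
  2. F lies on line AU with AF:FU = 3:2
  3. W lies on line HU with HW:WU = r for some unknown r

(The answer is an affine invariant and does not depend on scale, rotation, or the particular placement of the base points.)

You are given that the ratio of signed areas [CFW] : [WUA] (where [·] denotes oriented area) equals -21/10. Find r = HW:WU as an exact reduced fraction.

Set C = (0, 0), H = (1, 0), U = (0, 1); any affine frame gives the same invariant.
1. A is the centroid of triangle UCH ⇒ A = (1/3, 1/3)
2. F lies on line AU with AF:FU = 3:2 ⇒ F = (2/15, 11/15)
3. With HW:WU = r, write λ = r/(r+1) so W = H + λ·(U−H); W is affine-linear in λ
Every point depending on W is an affine combination of W and λ-independent points, so each such coordinate is linear in λ; the λ² term in each signed area is a multiple of (U−H)×(U−H) = 0, so 2·[CFW] and 2·[WUA] are each linear in λ. Evaluating at λ=0 and λ=1:
  2·[CFW] = 13/15·λ − 11/15,   2·[WUA] = -1/3·λ + 1/3
So [CFW]:[WUA] = (13/15·λ − 11/15) / (-1/3·λ + 1/3). Setting this equal to -21/10:
  13/15·λ − 11/15 = -21/10·(-1/3·λ + 1/3)  ⇒  λ = 1/5
Then r = λ/(1−λ) = (1/5)/(4/5) = 1/4. Check: with r = 1/4, W = (4/5, 1/5) and [CFW]:[WUA] = -21/10 as required.

r = 1/4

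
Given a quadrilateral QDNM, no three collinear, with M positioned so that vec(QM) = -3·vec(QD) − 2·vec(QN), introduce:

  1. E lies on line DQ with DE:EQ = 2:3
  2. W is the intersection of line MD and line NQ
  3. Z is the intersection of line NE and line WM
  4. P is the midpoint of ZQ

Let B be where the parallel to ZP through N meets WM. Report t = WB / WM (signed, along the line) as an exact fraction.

Work in coordinates with Q = (0, 0), D = (1, 0), N = (0, 1), M = (-3, -2).
1. E lies on line DQ with DE:EQ = 2:3 ⇒ E = (3/5, 0)
2. W is the intersection of line MD and line NQ ⇒ W = (0, -1/2)
3. Z is the intersection of line NE and line WM ⇒ Z = (9/13, -2/13)
4. P is the midpoint of ZQ ⇒ P = (9/26, -1/13)
through N parallel to ZP: direction (-9/26, 1/13); meets WM at B = (27/13, 7/13)
B = W + t·(M−W) with t = -9/13

t = -9/13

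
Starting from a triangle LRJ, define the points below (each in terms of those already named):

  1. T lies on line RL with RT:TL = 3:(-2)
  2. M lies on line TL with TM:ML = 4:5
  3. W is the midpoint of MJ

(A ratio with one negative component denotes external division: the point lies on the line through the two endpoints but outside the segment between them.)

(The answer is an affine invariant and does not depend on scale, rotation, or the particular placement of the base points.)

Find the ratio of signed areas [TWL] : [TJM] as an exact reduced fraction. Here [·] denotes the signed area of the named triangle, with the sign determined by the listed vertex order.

Choose coordinates L = (0, 0), R = (1, 0), J = (0, 1).
1. T lies on line RL with RT:TL = 3:(-2) ⇒ T = (-2, 0)
2. M lies on line TL with TM:ML = 4:5 ⇒ M = (-10/9, 0)
3. W is the midpoint of MJ ⇒ W = (-5/9, 1/2)
2·[TWL] = -1, 2·[TJM] = -8/9
[TWL]:[TJM] = -1:-8/9 = 9/8

[TWL]:[TJM] = 9/8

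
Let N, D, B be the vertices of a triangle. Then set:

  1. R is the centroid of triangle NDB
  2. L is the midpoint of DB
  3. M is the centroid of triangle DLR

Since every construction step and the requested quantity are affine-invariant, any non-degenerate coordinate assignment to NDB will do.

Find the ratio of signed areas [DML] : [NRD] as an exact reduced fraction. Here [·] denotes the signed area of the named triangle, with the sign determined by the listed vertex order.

Set N = (0, 0), D = (1, 0), B = (0, 1); any affine frame gives the same invariant.
1. R is the centroid of triangle NDB ⇒ R = (1/3, 1/3)
2. L is the midpoint of DB ⇒ L = (1/2, 1/2)
3. M is the centroid of triangle DLR ⇒ M = (11/18, 5/18)
2·[DML] = -1/18, 2·[NRD] = -1/3
[DML]:[NRD] = -1/18:-1/3 = 1/6

[DML]:[NRD] = 1/6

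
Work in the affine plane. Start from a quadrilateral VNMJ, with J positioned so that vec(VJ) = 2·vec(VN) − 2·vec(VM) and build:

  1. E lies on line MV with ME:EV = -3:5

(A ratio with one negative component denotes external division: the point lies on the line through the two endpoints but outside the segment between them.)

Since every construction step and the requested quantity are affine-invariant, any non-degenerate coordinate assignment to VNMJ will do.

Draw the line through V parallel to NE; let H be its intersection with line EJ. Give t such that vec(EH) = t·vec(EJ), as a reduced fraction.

t = -5

Assign V = (0, 0), N = (1, 0), M = (0, 1), J = (2, -2) — the answer is frame-independent, so this choice is without loss of generality.
1. E lies on line MV with ME:EV = -3:5 ⇒ E = (0, 5/2)
through V parallel to NE: direction (-1, 5/2); meets EJ at H = (-10, 25)
H = E + t·(J−E) with t = -5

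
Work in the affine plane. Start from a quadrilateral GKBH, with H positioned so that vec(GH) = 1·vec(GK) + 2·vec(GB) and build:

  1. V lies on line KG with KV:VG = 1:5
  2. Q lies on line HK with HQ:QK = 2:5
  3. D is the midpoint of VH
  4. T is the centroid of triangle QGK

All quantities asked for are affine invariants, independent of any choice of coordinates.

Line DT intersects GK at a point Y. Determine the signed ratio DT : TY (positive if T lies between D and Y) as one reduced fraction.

DT:TY = 11/10

Assign G = (0, 0), K = (1, 0), B = (0, 1), H = (1, 2) — the answer is frame-independent, so this choice is without loss of generality.
1. V lies on line KG with KV:VG = 1:5 ⇒ V = (5/6, 0)
2. Q lies on line HK with HQ:QK = 2:5 ⇒ Q = (1, 10/7)
3. D is the midpoint of VH ⇒ D = (11/12, 1)
4. T is the centroid of triangle QGK ⇒ T = (2/3, 10/21)
line DT meets GK at Y = (29/66, 0)
T = D + t·(Y−D) with t = 11/21, so DT:TY = 11/21:10/21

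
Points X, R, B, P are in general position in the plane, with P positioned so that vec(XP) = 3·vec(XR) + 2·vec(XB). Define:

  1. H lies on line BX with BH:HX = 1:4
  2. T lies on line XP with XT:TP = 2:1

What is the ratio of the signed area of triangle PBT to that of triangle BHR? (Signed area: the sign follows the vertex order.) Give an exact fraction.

[PBT]:[BHR] = 5

Set X = (0, 0), R = (1, 0), B = (0, 1), P = (3, 2); any affine frame gives the same invariant.
1. H lies on line BX with BH:HX = 1:4 ⇒ H = (0, 4/5)
2. T lies on line XP with XT:TP = 2:1 ⇒ T = (2, 4/3)
2·[PBT] = 1, 2·[BHR] = 1/5
[PBT]:[BHR] = 1:1/5 = 5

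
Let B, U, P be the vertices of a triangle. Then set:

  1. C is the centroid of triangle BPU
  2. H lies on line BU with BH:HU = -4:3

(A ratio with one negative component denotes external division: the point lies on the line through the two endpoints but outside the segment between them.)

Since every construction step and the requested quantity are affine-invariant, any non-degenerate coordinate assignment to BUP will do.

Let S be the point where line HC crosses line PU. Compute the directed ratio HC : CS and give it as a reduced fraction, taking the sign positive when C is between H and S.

Assign B = (0, 0), U = (1, 0), P = (0, 1) — the answer is frame-independent, so this choice is without loss of generality.
1. C is the centroid of triangle BPU ⇒ C = (1/3, 1/3)
2. H lies on line BU with BH:HU = -4:3 ⇒ H = (4, 0)
line HC meets PU at S = (7/10, 3/10)
C = H + t·(S−H) with t = 10/9, so HC:CS = 10/9:-1/9

HC:CS = -10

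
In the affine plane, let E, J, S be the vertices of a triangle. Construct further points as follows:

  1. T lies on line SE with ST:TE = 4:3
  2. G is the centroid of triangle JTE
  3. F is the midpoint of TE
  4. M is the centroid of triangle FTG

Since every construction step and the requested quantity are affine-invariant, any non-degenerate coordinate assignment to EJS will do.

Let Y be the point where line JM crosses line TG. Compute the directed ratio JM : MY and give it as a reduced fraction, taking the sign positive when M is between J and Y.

Choose coordinates E = (0, 0), J = (1, 0), S = (0, 1).
1. T lies on line SE with ST:TE = 4:3 ⇒ T = (0, 3/7)
2. G is the centroid of triangle JTE ⇒ G = (1/3, 1/7)
3. F is the midpoint of TE ⇒ F = (0, 3/14)
4. M is the centroid of triangle FTG ⇒ M = (1/9, 11/42)
line JM meets TG at Y = (5/21, 11/49)
M = J + t·(Y−J) with t = 7/6, so JM:MY = 7/6:-1/6

JM:MY = -7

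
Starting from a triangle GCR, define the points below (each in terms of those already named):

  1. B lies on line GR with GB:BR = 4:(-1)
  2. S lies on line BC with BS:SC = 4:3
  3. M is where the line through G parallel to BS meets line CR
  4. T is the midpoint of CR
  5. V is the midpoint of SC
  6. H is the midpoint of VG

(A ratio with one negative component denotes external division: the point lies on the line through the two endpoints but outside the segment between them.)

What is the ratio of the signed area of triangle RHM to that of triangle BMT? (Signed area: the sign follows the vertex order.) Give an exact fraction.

[RHM]:[BMT] = -117/98

Set G = (0, 0), C = (1, 0), R = (0, 1); any affine frame gives the same invariant.
1. B lies on line GR with GB:BR = 4:(-1) ⇒ B = (0, 4/3)
2. S lies on line BC with BS:SC = 4:3 ⇒ S = (4/7, 4/7)
3. M is where the line through G parallel to BS meets line CR ⇒ M = (-3, 4)
4. T is the midpoint of CR ⇒ T = (1/2, 1/2)
5. V is the midpoint of SC ⇒ V = (11/14, 2/7)
6. H is the midpoint of VG ⇒ H = (11/28, 1/7)
2·[RHM] = -39/28, 2·[BMT] = 7/6
[RHM]:[BMT] = -39/28:7/6 = -117/98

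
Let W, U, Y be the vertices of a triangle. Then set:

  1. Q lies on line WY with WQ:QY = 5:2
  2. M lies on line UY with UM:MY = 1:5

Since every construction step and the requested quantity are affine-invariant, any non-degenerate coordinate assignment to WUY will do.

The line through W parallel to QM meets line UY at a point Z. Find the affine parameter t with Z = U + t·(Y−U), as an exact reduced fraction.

Choose coordinates W = (0, 0), U = (1, 0), Y = (0, 1).
1. Q lies on line WY with WQ:QY = 5:2 ⇒ Q = (0, 5/7)
2. M lies on line UY with UM:MY = 1:5 ⇒ M = (5/6, 1/6)
through W parallel to QM: direction (5/6, -23/42); meets UY at Z = (35/12, -23/12)
Z = U + t·(Y−U) with t = -23/12

t = -23/12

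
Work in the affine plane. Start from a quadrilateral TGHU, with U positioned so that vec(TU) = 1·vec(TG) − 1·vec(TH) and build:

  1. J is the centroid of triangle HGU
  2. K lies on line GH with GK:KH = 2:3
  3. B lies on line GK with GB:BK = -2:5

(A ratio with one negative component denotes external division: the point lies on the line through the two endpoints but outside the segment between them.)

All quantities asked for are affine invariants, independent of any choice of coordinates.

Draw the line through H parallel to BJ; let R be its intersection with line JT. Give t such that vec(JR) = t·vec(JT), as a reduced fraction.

t = -19/8

Work in coordinates with T = (0, 0), G = (1, 0), H = (0, 1), U = (1, -1).
1. J is the centroid of triangle HGU ⇒ J = (2/3, 0)
2. K lies on line GH with GK:KH = 2:3 ⇒ K = (3/5, 2/5)
3. B lies on line GK with GB:BK = -2:5 ⇒ B = (19/15, -4/15)
through H parallel to BJ: direction (-3/5, 4/15); meets JT at R = (9/4, 0)
R = J + t·(T−J) with t = -19/8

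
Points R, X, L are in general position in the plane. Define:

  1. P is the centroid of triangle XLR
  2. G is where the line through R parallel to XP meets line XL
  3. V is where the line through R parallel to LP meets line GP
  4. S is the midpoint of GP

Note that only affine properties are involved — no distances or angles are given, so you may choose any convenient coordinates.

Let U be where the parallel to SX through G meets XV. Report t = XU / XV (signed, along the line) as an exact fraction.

t = -1/2

Set R = (0, 0), X = (1, 0), L = (0, 1); any affine frame gives the same invariant.
1. P is the centroid of triangle XLR ⇒ P = (1/3, 1/3)
2. G is where the line through R parallel to XP meets line XL ⇒ G = (2, -1)
3. V is where the line through R parallel to LP meets line GP ⇒ V = (-1/2, 1)
4. S is the midpoint of GP ⇒ S = (7/6, -1/3)
through G parallel to SX: direction (-1/6, 1/3); meets XV at U = (7/4, -1/2)
U = X + t·(V−X) with t = -1/2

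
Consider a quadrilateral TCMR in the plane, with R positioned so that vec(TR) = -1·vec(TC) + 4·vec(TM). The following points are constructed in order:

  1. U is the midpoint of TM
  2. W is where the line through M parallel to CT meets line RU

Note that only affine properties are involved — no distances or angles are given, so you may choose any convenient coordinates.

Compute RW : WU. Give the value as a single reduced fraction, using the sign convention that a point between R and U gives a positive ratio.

RW:WU = 6

Work in coordinates with T = (0, 0), C = (1, 0), M = (0, 1), R = (-1, 4).
1. U is the midpoint of TM ⇒ U = (0, 1/2)
2. W is where the line through M parallel to CT meets line RU ⇒ W = (-1/7, 1)
W = R + t·(U−R) with t = 6/7, so RW:WU = t:(1−t) = 6/7:1/7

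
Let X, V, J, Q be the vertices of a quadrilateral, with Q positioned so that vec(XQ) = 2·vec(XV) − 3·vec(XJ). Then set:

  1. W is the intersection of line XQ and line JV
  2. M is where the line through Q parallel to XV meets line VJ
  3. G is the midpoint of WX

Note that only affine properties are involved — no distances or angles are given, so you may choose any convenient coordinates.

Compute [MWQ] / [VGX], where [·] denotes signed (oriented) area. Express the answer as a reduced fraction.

Work in coordinates with X = (0, 0), V = (1, 0), J = (0, 1), Q = (2, -3).
1. W is the intersection of line XQ and line JV ⇒ W = (-2, 3)
2. M is where the line through Q parallel to XV meets line VJ ⇒ M = (4, -3)
3. G is the midpoint of WX ⇒ G = (-1, 3/2)
2·[MWQ] = 12, 2·[VGX] = 3/2
[MWQ]:[VGX] = 12:3/2 = 8

[MWQ]:[VGX] = 8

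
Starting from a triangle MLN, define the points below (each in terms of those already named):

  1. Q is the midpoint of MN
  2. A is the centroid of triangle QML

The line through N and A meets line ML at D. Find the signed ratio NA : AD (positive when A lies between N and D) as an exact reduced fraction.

NA:AD = 5

Assign M = (0, 0), L = (1, 0), N = (0, 1) — the answer is frame-independent, so this choice is without loss of generality.
1. Q is the midpoint of MN ⇒ Q = (0, 1/2)
2. A is the centroid of triangle QML ⇒ A = (1/3, 1/6)
line NA meets ML at D = (2/5, 0)
A = N + t·(D−N) with t = 5/6, so NA:AD = 5/6:1/6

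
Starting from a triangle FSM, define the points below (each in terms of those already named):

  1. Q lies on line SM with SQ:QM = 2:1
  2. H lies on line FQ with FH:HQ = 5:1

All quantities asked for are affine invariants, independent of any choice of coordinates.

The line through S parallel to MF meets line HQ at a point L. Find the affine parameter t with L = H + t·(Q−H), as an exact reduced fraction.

Set F = (0, 0), S = (1, 0), M = (0, 1); any affine frame gives the same invariant.
1. Q lies on line SM with SQ:QM = 2:1 ⇒ Q = (1/3, 2/3)
2. H lies on line FQ with FH:HQ = 5:1 ⇒ H = (5/18, 5/9)
through S parallel to MF: direction (0, -1); meets HQ at L = (1, 2)
L = H + t·(Q−H) with t = 13

t = 13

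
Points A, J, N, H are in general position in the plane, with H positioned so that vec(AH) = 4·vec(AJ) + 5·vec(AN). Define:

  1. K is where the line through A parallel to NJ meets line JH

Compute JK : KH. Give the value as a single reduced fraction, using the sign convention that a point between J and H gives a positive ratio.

Set A = (0, 0), J = (1, 0), N = (0, 1), H = (4, 5); any affine frame gives the same invariant.
1. K is where the line through A parallel to NJ meets line JH ⇒ K = (5/8, -5/8)
K = J + t·(H−J) with t = -1/8, so JK:KH = t:(1−t) = -1/8:9/8

JK:KH = -1/9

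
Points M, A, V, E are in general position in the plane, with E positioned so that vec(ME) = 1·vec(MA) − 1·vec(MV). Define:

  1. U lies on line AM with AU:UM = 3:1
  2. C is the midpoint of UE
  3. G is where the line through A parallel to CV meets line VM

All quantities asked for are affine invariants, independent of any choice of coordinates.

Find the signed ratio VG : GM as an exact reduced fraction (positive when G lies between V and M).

Work in coordinates with M = (0, 0), A = (1, 0), V = (0, 1), E = (1, -1).
1. U lies on line AM with AU:UM = 3:1 ⇒ U = (1/4, 0)
2. C is the midpoint of UE ⇒ C = (5/8, -1/2)
3. G is where the line through A parallel to CV meets line VM ⇒ G = (0, 12/5)
G = V + t·(M−V) with t = -7/5, so VG:GM = t:(1−t) = -7/5:12/5

VG:GM = -7/12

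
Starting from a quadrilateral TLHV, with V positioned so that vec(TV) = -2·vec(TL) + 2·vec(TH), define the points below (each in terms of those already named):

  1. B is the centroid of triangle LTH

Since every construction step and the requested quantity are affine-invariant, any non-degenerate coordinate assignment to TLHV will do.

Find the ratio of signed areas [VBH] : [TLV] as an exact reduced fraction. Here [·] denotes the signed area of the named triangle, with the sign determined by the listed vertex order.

[VBH]:[TLV] = 1/2

Set T = (0, 0), L = (1, 0), H = (0, 1), V = (-2, 2); any affine frame gives the same invariant.
1. B is the centroid of triangle LTH ⇒ B = (1/3, 1/3)
2·[VBH] = 1, 2·[TLV] = 2
[VBH]:[TLV] = 1:2 = 1/2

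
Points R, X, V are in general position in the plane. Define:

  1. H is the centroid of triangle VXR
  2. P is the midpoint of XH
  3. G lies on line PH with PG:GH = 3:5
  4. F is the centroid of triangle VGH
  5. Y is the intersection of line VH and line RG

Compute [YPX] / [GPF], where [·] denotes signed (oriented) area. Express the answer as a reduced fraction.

Set R = (0, 0), X = (1, 0), V = (0, 1); any affine frame gives the same invariant.
1. H is the centroid of triangle VXR ⇒ H = (1/3, 1/3)
2. P is the midpoint of XH ⇒ P = (2/3, 1/6)
3. G lies on line PH with PG:GH = 3:5 ⇒ G = (13/24, 11/48)
4. F is the centroid of triangle VGH ⇒ F = (7/24, 25/48)
5. Y is the intersection of line VH and line RG ⇒ Y = (26/63, 11/63)
2·[YPX] = -5/126, 2·[GPF] = 1/48
[YPX]:[GPF] = -5/126:1/48 = -40/21

[YPX]:[GPF] = -40/21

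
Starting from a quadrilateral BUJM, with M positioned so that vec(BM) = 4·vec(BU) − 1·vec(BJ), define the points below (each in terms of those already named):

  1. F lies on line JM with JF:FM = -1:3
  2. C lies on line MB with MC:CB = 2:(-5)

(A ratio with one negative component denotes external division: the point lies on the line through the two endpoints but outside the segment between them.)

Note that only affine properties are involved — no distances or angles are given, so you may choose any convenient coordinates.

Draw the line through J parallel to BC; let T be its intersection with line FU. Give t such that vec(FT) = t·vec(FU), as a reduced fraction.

Work in coordinates with B = (0, 0), U = (1, 0), J = (0, 1), M = (4, -1).
1. F lies on line JM with JF:FM = -1:3 ⇒ F = (-2, 2)
2. C lies on line MB with MC:CB = 2:(-5) ⇒ C = (20/3, -5/3)
through J parallel to BC: direction (20/3, -5/3); meets FU at T = (-4/5, 6/5)
T = F + t·(U−F) with t = 2/5

t = 2/5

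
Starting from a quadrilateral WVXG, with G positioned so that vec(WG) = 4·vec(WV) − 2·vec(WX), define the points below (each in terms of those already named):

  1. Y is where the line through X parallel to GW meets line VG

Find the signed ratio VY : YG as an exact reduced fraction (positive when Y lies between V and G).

VY:YG = -1/2

Assign W = (0, 0), V = (1, 0), X = (0, 1), G = (4, -2) — the answer is frame-independent, so this choice is without loss of generality.
1. Y is where the line through X parallel to GW meets line VG ⇒ Y = (-2, 2)
Y = V + t·(G−V) with t = -1, so VY:YG = t:(1−t) = -1:2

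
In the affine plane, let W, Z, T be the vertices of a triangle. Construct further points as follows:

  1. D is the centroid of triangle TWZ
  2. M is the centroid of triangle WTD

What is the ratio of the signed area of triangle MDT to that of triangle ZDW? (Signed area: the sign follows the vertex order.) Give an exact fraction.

[MDT]:[ZDW] = 1/3

Assign W = (0, 0), Z = (1, 0), T = (0, 1) — the answer is frame-independent, so this choice is without loss of generality.
1. D is the centroid of triangle TWZ ⇒ D = (1/3, 1/3)
2. M is the centroid of triangle WTD ⇒ M = (1/9, 4/9)
2·[MDT] = 1/9, 2·[ZDW] = 1/3
[MDT]:[ZDW] = 1/9:1/3 = 1/3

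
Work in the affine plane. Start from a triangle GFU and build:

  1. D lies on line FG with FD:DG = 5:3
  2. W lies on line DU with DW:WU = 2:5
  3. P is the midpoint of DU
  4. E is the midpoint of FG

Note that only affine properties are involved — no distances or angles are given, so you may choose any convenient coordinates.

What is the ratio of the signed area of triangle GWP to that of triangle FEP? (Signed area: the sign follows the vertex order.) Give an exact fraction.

Work in coordinates with G = (0, 0), F = (1, 0), U = (0, 1).
1. D lies on line FG with FD:DG = 5:3 ⇒ D = (3/8, 0)
2. W lies on line DU with DW:WU = 2:5 ⇒ W = (15/56, 2/7)
3. P is the midpoint of DU ⇒ P = (3/16, 1/2)
4. E is the midpoint of FG ⇒ E = (1/2, 0)
2·[GWP] = 9/112, 2·[FEP] = -1/4
[GWP]:[FEP] = 9/112:-1/4 = -9/28

[GWP]:[FEP] = -9/28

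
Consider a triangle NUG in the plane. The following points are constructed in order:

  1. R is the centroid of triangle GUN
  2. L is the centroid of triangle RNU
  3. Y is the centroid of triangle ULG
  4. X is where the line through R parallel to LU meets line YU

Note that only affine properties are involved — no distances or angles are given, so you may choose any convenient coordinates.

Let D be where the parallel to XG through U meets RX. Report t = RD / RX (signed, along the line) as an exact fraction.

Choose coordinates N = (0, 0), U = (1, 0), G = (0, 1).
1. R is the centroid of triangle GUN ⇒ R = (1/3, 1/3)
2. L is the centroid of triangle RNU ⇒ L = (4/9, 1/9)
3. Y is the centroid of triangle ULG ⇒ Y = (13/27, 10/27)
4. X is where the line through R parallel to LU meets line YU ⇒ X = (11/18, 5/18)
through U parallel to XG: direction (-11/18, 13/18); meets RX at D = (43/54, 13/54)
D = R + t·(X−R) with t = 5/3

t = 5/3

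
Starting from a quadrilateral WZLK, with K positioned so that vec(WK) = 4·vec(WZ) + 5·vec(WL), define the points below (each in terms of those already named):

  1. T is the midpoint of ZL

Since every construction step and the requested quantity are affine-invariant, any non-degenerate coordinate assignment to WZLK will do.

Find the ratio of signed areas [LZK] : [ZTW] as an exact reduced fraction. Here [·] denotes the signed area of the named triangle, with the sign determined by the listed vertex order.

Set W = (0, 0), Z = (1, 0), L = (0, 1), K = (4, 5); any affine frame gives the same invariant.
1. T is the midpoint of ZL ⇒ T = (1/2, 1/2)
2·[LZK] = 8, 2·[ZTW] = 1/2
[LZK]:[ZTW] = 8:1/2 = 16

[LZK]:[ZTW] = 16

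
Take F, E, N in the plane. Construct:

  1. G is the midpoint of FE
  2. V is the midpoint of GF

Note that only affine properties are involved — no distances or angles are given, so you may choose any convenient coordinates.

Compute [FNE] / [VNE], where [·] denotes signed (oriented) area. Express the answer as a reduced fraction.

[FNE]:[VNE] = 4/3

Choose coordinates F = (0, 0), E = (1, 0), N = (0, 1).
1. G is the midpoint of FE ⇒ G = (1/2, 0)
2. V is the midpoint of GF ⇒ V = (1/4, 0)
2·[FNE] = -1, 2·[VNE] = -3/4
[FNE]:[VNE] = -1:-3/4 = 4/3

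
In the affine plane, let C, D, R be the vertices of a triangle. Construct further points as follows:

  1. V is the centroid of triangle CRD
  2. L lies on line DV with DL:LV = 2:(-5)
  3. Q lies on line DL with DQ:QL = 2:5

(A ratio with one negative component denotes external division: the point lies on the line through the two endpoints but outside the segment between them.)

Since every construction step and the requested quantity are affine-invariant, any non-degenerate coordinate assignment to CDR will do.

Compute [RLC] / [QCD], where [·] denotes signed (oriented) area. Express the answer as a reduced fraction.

[RLC]:[QCD] = 91/4

Work in coordinates with C = (0, 0), D = (1, 0), R = (0, 1).
1. V is the centroid of triangle CRD ⇒ V = (1/3, 1/3)
2. L lies on line DV with DL:LV = 2:(-5) ⇒ L = (13/9, -2/9)
3. Q lies on line DL with DQ:QL = 2:5 ⇒ Q = (71/63, -4/63)
2·[RLC] = -13/9, 2·[QCD] = -4/63
[RLC]:[QCD] = -13/9:-4/63 = 91/4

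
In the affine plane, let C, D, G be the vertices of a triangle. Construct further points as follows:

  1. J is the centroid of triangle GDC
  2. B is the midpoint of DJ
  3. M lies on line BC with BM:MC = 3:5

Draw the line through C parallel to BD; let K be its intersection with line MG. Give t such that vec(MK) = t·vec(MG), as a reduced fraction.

t = -5/11

Choose coordinates C = (0, 0), D = (1, 0), G = (0, 1).
1. J is the centroid of triangle GDC ⇒ J = (1/3, 1/3)
2. B is the midpoint of DJ ⇒ B = (2/3, 1/6)
3. M lies on line BC with BM:MC = 3:5 ⇒ M = (5/12, 5/48)
through C parallel to BD: direction (1/3, -1/6); meets MG at K = (20/33, -10/33)
K = M + t·(G−M) with t = -5/11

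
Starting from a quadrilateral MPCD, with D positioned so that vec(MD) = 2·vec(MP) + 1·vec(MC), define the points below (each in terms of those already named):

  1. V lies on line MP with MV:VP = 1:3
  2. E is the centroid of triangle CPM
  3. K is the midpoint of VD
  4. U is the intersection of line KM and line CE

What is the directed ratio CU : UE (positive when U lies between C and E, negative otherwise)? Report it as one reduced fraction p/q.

Choose coordinates M = (0, 0), P = (1, 0), C = (0, 1), D = (2, 1).
1. V lies on line MP with MV:VP = 1:3 ⇒ V = (1/4, 0)
2. E is the centroid of triangle CPM ⇒ E = (1/3, 1/3)
3. K is the midpoint of VD ⇒ K = (9/8, 1/2)
4. U is the intersection of line KM and line CE ⇒ U = (9/22, 2/11)
U = C + t·(E−C) with t = 27/22, so CU:UE = t:(1−t) = 27/22:-5/22

CU:UE = -27/5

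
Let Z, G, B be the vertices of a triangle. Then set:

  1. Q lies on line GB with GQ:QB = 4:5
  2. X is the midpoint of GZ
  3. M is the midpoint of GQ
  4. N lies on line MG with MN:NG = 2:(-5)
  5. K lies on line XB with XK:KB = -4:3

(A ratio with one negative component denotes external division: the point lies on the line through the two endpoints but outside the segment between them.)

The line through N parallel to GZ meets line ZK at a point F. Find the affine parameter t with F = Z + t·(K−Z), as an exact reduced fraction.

Set Z = (0, 0), G = (1, 0), B = (0, 1); any affine frame gives the same invariant.
1. Q lies on line GB with GQ:QB = 4:5 ⇒ Q = (5/9, 4/9)
2. X is the midpoint of GZ ⇒ X = (1/2, 0)
3. M is the midpoint of GQ ⇒ M = (7/9, 2/9)
4. N lies on line MG with MN:NG = 2:(-5) ⇒ N = (17/27, 10/27)
5. K lies on line XB with XK:KB = -4:3 ⇒ K = (-3/2, 4)
through N parallel to GZ: direction (-1, 0); meets ZK at F = (-5/36, 10/27)
F = Z + t·(K−Z) with t = 5/54

t = 5/54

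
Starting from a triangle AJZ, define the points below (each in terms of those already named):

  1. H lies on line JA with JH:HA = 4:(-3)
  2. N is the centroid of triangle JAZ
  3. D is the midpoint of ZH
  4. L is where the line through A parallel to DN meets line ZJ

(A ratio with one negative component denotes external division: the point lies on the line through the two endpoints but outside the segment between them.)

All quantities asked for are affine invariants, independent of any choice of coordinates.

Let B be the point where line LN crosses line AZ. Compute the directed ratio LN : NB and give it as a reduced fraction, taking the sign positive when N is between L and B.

LN:NB = 23/10

Choose coordinates A = (0, 0), J = (1, 0), Z = (0, 1).
1. H lies on line JA with JH:HA = 4:(-3) ⇒ H = (-3, 0)
2. N is the centroid of triangle JAZ ⇒ N = (1/3, 1/3)
3. D is the midpoint of ZH ⇒ D = (-3/2, 1/2)
4. L is where the line through A parallel to DN meets line ZJ ⇒ L = (11/10, -1/10)
line LN meets AZ at B = (0, 12/23)
N = L + t·(B−L) with t = 23/33, so LN:NB = 23/33:10/33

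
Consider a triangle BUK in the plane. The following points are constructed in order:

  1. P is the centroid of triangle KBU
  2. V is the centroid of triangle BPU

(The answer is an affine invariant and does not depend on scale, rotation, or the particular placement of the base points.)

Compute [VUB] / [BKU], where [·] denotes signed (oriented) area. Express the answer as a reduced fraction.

Work in coordinates with B = (0, 0), U = (1, 0), K = (0, 1).
1. P is the centroid of triangle KBU ⇒ P = (1/3, 1/3)
2. V is the centroid of triangle BPU ⇒ V = (4/9, 1/9)
2·[VUB] = -1/9, 2·[BKU] = -1
[VUB]:[BKU] = -1/9:-1 = 1/9

[VUB]:[BKU] = 1/9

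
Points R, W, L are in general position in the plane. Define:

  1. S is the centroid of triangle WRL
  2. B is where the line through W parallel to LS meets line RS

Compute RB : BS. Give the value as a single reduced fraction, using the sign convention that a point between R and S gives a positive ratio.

Set R = (0, 0), W = (1, 0), L = (0, 1); any affine frame gives the same invariant.
1. S is the centroid of triangle WRL ⇒ S = (1/3, 1/3)
2. B is where the line through W parallel to LS meets line RS ⇒ B = (2/3, 2/3)
B = R + t·(S−R) with t = 2, so RB:BS = t:(1−t) = 2:-1

RB:BS = -2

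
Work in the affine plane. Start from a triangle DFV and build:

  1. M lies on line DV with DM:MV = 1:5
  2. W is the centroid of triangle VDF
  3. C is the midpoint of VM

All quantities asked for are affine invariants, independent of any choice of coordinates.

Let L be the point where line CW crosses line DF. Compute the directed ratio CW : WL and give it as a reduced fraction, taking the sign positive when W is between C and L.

Set D = (0, 0), F = (1, 0), V = (0, 1); any affine frame gives the same invariant.
1. M lies on line DV with DM:MV = 1:5 ⇒ M = (0, 1/6)
2. W is the centroid of triangle VDF ⇒ W = (1/3, 1/3)
3. C is the midpoint of VM ⇒ C = (0, 7/12)
line CW meets DF at L = (7/9, 0)
W = C + t·(L−C) with t = 3/7, so CW:WL = 3/7:4/7

CW:WL = 3/4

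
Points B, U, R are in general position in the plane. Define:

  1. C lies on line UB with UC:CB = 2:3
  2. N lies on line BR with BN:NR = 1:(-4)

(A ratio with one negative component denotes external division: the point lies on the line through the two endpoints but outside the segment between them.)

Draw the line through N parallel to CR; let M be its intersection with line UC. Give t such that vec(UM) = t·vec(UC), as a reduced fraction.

t = 3

Work in coordinates with B = (0, 0), U = (1, 0), R = (0, 1).
1. C lies on line UB with UC:CB = 2:3 ⇒ C = (3/5, 0)
2. N lies on line BR with BN:NR = 1:(-4) ⇒ N = (0, -1/3)
through N parallel to CR: direction (-3/5, 1); meets UC at M = (-1/5, 0)
M = U + t·(C−U) with t = 3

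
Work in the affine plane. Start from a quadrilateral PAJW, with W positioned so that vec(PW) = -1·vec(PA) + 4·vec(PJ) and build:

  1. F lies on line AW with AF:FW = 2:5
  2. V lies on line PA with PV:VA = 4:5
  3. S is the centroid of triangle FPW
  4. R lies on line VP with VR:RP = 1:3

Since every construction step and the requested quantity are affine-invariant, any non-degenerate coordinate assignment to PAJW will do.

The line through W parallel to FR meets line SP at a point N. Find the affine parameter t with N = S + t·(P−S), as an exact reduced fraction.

Work in coordinates with P = (0, 0), A = (1, 0), J = (0, 1), W = (-1, 4).
1. F lies on line AW with AF:FW = 2:5 ⇒ F = (3/7, 8/7)
2. V lies on line PA with PV:VA = 4:5 ⇒ V = (4/9, 0)
3. S is the centroid of triangle FPW ⇒ S = (-4/21, 12/7)
4. R lies on line VP with VR:RP = 1:3 ⇒ R = (1/3, 0)
through W parallel to FR: direction (-2/21, -8/7); meets SP at N = (-16/21, 48/7)
N = S + t·(P−S) with t = -3

t = -3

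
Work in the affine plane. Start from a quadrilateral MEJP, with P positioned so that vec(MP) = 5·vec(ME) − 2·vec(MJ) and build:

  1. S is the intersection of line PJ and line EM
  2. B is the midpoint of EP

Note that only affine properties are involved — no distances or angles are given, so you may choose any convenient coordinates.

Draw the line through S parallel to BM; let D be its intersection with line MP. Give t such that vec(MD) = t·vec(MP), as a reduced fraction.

Work in coordinates with M = (0, 0), E = (1, 0), J = (0, 1), P = (5, -2).
1. S is the intersection of line PJ and line EM ⇒ S = (5/3, 0)
2. B is the midpoint of EP ⇒ B = (3, -1)
through S parallel to BM: direction (-3, 1); meets MP at D = (-25/3, 10/3)
D = M + t·(P−M) with t = -5/3

t = -5/3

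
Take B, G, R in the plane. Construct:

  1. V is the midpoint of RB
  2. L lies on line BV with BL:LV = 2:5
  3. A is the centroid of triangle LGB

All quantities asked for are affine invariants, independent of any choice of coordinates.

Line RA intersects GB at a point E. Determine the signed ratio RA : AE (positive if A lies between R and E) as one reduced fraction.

Set B = (0, 0), G = (1, 0), R = (0, 1); any affine frame gives the same invariant.
1. V is the midpoint of RB ⇒ V = (0, 1/2)
2. L lies on line BV with BL:LV = 2:5 ⇒ L = (0, 1/7)
3. A is the centroid of triangle LGB ⇒ A = (1/3, 1/21)
line RA meets GB at E = (7/20, 0)
A = R + t·(E−R) with t = 20/21, so RA:AE = 20/21:1/21

RA:AE = 20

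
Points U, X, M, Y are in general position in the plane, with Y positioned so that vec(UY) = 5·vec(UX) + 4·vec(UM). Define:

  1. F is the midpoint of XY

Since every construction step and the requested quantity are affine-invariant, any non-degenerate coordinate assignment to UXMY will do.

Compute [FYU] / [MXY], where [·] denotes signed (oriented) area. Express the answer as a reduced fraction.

Work in coordinates with U = (0, 0), X = (1, 0), M = (0, 1), Y = (5, 4).
1. F is the midpoint of XY ⇒ F = (3, 2)
2·[FYU] = 2, 2·[MXY] = 8
[FYU]:[MXY] = 2:8 = 1/4

[FYU]:[MXY] = 1/4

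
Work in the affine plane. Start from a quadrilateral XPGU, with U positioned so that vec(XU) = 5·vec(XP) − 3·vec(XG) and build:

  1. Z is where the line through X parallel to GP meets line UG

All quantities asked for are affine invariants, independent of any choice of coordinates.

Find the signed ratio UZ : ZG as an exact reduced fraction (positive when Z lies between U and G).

Set X = (0, 0), P = (1, 0), G = (0, 1), U = (5, -3); any affine frame gives the same invariant.
1. Z is where the line through X parallel to GP meets line UG ⇒ Z = (-5, 5)
Z = U + t·(G−U) with t = 2, so UZ:ZG = t:(1−t) = 2:-1

UZ:ZG = -2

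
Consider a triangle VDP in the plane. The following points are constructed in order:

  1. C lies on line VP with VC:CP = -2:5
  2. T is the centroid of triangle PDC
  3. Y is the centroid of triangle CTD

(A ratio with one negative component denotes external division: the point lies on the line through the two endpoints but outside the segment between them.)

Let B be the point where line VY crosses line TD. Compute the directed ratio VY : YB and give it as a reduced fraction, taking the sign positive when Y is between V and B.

VY:YB = -2/5

Choose coordinates V = (0, 0), D = (1, 0), P = (0, 1).
1. C lies on line VP with VC:CP = -2:5 ⇒ C = (0, -2/3)
2. T is the centroid of triangle PDC ⇒ T = (1/3, 1/9)
3. Y is the centroid of triangle CTD ⇒ Y = (4/9, -5/27)
line VY meets TD at B = (-2/3, 5/18)
Y = V + t·(B−V) with t = -2/3, so VY:YB = -2/3:5/3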